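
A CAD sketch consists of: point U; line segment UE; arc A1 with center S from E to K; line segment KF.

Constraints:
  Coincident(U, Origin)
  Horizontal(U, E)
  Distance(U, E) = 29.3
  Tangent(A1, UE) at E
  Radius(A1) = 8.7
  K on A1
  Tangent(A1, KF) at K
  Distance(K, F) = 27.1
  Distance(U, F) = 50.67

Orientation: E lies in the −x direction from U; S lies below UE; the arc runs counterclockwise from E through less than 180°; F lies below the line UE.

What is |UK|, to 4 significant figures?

39.15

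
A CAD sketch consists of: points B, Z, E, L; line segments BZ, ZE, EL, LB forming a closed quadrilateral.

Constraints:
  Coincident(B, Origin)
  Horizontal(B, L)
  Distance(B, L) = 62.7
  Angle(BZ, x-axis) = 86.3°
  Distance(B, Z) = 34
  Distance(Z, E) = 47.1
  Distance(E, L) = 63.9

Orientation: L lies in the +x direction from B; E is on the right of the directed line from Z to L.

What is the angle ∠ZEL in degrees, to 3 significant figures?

75.7°

B is at the origin; BL is horizontal with |BL| = 62.7 and L in +x, so L = (62.7, 0). BZ runs at 86.3° with |BZ| = 34.0, so Z = (2.19, 33.9). E is determined by |ZE| = 47.1 and |EL| = 63.9 together: it lies at the intersection of circle(Z, 47.1) and circle(L, 63.9). With |ZL| = 69.4, the foot of the radical line on ZL is 21.2 from Z and the perpendicular offset is √(47.1² − 21.2²) = 42.0. Taking the right-of-ZL solution: E = (0.163, -13.1).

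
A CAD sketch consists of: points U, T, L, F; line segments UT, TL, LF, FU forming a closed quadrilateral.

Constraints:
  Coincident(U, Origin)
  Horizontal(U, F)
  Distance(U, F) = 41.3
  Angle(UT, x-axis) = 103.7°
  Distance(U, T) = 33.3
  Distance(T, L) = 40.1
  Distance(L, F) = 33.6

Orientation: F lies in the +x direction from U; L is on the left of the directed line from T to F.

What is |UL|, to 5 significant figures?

45.652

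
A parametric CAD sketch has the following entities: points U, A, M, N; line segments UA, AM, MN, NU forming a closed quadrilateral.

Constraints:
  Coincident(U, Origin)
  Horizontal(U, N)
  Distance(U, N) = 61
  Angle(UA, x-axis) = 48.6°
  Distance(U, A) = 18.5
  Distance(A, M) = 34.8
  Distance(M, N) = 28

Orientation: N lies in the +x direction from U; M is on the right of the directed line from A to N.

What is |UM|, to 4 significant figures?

37.57

U is at the origin; UN is horizontal with |UN| = 61.0 and N in +x, so N = (61.0, 0). UA runs at 48.6° with |UA| = 18.5, so A = (12.23, 13.88). M is determined by |AM| = 34.8 and |MN| = 28.0 together: it lies at the intersection of circle(A, 34.8) and circle(N, 28.0). With |AN| = 50.70, the foot of the radical line on AN is 29.56 from A and the perpendicular offset is √(34.8² − 29.56²) = 18.36. Taking the right-of-AN solution: M = (35.64, -11.87).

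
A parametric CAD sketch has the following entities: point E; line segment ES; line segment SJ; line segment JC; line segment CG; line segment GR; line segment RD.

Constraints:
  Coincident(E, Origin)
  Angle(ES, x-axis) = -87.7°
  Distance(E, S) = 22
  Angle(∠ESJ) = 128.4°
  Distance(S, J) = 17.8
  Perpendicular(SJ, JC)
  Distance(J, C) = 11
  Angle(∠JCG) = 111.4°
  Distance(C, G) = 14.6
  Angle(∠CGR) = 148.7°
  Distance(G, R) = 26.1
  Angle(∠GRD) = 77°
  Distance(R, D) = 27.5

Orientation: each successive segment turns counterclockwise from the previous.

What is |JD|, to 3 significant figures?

31.6

E is at the origin; ES runs at -87.7° with length 22.0, so S = (0.883, -22.0). ∠ESJ = 128.4° gives SJ at -36.1° from the x-axis; with |SJ| = 17.8, J = (15.3, -32.5). SJ ⟂ JC, so JC runs at 53.9°; with |JC| = 11.0, C = (21.7, -23.6). ∠JCG = 111.4° gives CG at 122° from the x-axis; with |CG| = 14.6, G = (13.9, -11.3). ∠CGR = 148.7° gives GR at 154° from the x-axis; with |GR| = 26.1, R = (-9.52, 0.255). ∠GRD = 77.0° gives RD at -103° from the x-axis; with |RD| = 27.5, D = (-15.8, -26.5). Then |JD| = |D − J| = 31.6.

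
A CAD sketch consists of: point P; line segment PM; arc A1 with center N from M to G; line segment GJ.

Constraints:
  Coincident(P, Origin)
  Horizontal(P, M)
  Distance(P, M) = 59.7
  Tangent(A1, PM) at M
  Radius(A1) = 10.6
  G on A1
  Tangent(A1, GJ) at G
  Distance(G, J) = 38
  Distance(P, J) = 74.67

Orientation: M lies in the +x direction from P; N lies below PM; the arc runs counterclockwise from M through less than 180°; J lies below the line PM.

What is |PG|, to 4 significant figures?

50.78

P is at the origin; P and M share the same y with |PM| = 59.7 and M on the +x side, so M = (59.70, 0.000). Tangency of A1 to PM means the radius NM is perpendicular to PM, so N = M + (0, -10.6) = (59.70, -10.60). Since NG ⟂ GJ (tangency), |NJ| = √(10.6² + 38.0²) = 39.45 regardless of where G sits on A1. So J lies on both circle(P, 74.67) and circle(N, 39.45); the below-PM intersection is J = (55.60, -49.84). G is the foot of the tangent from J: G = (49.25, -12.37).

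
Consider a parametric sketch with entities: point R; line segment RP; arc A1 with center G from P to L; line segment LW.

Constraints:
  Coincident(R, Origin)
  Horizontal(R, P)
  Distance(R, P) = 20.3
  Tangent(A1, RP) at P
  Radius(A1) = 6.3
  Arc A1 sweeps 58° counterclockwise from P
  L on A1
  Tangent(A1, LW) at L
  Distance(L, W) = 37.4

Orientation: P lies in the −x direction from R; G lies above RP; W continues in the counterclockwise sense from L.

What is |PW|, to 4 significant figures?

42.85

R is at the origin; RP is horizontal with |RP| = 20.3 and P on the −x side, so P = (-20.30, 0.000). A1 meets RP tangentially, so GP is at right angles to RP, so G = P + (0, 6.3) = (-20.30, 6.300). On A1, P sits at bearing -90° from G; a 58° counterclockwise sweep puts L at bearing -32°, so L = G + 6.3·(cos -32°, sin -32°) = (-14.96, 2.962). The tangent condition forces GL to be normal to LW, so LW runs along (−sin -32°, cos -32°); with |LW| = 37.4, W = (4.862, 34.68). Then |PW| = |W − P| = 42.85.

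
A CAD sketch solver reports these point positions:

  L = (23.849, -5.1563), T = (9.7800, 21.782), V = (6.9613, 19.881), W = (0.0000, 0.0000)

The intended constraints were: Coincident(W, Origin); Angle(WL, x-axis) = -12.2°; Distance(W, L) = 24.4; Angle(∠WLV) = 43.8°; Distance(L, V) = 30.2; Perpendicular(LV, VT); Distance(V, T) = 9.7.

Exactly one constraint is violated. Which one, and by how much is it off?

Distance(V, T) = 9.7 — off by 6.30.

W = (0.00, 0.00) ✓; WL at -12.20° ✓; |WL| = 24.40 ✓; ∠WLV = 43.80° ✓; |LV| = 30.20 ✓; ∠(LV, VT) = 90.00° ✓; |VT| = 3.400 ✗.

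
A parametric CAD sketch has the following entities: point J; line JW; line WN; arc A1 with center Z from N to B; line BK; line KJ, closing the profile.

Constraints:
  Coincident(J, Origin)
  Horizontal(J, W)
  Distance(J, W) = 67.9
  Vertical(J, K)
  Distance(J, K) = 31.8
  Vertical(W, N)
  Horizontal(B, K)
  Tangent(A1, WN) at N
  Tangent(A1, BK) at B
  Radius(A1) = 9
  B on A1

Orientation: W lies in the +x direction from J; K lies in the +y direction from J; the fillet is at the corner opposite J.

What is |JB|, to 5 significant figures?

66.936

The virtual corner opposite J is at (67.900, 31.800). Since A1 is tangent to WN there, ZN ⟂ WN and tangency of A1 to BK means the radius ZB is perpendicular to BK, with radius 9.0, so the center Z sits 9.0 in from both sides at Z = (58.900, 22.800). That places the tangent points at N = (67.900, 22.800) on WN and B = (58.900, 31.800) on BK. Then |JB| = |B − J| = 66.936.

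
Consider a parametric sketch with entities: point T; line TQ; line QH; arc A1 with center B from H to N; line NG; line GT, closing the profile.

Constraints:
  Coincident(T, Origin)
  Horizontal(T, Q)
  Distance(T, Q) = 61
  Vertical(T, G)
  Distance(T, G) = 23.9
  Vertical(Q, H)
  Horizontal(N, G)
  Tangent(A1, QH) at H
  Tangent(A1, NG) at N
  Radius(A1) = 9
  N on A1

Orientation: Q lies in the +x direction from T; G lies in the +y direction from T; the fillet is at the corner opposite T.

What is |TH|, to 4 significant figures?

62.79

The virtual corner opposite T is at (61.00, 23.90). The tangent condition forces BH to be normal to QH and since A1 is tangent to NG there, BN ⟂ NG, with radius 9.0, so the center B sits 9.0 in from both sides at B = (52.00, 14.90). That places the tangent points at H = (61.00, 14.90) on QH and N = (52.00, 23.90) on NG. Then |TH| = |H − T| = 62.79.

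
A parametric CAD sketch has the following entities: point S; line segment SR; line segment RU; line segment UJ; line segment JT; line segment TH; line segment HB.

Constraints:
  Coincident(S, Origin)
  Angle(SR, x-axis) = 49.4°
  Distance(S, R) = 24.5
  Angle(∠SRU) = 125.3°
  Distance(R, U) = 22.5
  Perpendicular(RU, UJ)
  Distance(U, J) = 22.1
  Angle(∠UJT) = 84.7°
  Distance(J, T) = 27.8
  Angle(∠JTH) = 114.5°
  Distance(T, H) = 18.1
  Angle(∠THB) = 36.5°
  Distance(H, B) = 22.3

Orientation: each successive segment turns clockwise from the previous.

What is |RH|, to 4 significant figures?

11.40

S is at the origin; SR runs at 49.4° with length 24.5, so R = (15.94, 18.60). ∠SRU = 125.3° gives RU at -5.300° from the x-axis; with |RU| = 22.5, U = (38.35, 16.52). The perpendicularity gives UJ at right angles to RU, so UJ runs at -95.30°; with |UJ| = 22.1, J = (36.31, -5.482). ∠UJT = 84.7° gives JT at 169.4° from the x-axis; with |JT| = 27.8, T = (8.981, -0.3679). ∠JTH = 114.5° gives TH at 103.9° from the x-axis; with |TH| = 18.1, H = (4.633, 17.20). Then |RH| = |H − R| = 11.40.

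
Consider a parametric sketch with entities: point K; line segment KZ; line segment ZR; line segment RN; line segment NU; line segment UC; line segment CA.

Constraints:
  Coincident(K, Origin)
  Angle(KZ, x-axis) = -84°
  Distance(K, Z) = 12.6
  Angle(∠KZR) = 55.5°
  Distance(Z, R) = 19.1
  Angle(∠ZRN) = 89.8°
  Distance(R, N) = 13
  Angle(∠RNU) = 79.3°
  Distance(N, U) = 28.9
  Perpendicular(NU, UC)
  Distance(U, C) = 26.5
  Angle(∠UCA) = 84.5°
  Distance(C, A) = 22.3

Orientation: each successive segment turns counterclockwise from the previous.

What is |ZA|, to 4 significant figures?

20.98

The perpendicularity gives UC at right angles to NU, so UC runs at -38.60°; with |UC| = 26.5, C = (10.04, -29.39). ∠UCA = 84.5° gives CA at 56.90° from the x-axis; with |CA| = 22.3, A = (22.22, -10.71). Then |ZA| = |A − Z| = 20.98.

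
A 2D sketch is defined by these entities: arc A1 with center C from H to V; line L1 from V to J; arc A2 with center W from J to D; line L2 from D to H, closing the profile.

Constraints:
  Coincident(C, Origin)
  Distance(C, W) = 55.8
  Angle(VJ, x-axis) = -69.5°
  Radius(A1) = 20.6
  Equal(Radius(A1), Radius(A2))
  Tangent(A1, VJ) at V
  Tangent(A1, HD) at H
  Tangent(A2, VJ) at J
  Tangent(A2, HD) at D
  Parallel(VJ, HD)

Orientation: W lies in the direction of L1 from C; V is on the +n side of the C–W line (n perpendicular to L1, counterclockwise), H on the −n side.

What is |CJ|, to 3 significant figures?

59.5

Tangency of A1 to both parallel lines with radius 20.6 puts V and H at C ± 20.6·n: V = (19.3, 7.21), H = (-19.3, -7.21). Equal radii place J and D the same way about W: J = W + 20.6·n = (38.8, -45.1), D = W − 20.6·n = (0.246, -59.5). Then |CJ| = |J − C| = 59.5.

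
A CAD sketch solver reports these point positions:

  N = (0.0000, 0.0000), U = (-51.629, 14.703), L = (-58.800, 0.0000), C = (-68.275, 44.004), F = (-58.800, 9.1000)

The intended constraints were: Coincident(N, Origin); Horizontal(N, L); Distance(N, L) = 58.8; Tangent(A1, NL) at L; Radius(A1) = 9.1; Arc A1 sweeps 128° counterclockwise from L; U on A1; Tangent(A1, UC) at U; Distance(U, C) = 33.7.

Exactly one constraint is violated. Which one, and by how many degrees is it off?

Tangent(A1, UC) at U — off by 8.40°.

N = (0.00, 0.00) ✓; N.y = 0.00, L.y = 0.00 ✓; |NL| = 58.80 ✓; ∠(FL, LN) = 90.00° ✓; |FL| = 9.100 ✓; bearing(F→U) − bearing(F→L) = 128.0° ✓; |FU| = 9.100 ✓; ∠(FU, UC) = 98.40° ✗; |UC| = 33.70 ✓.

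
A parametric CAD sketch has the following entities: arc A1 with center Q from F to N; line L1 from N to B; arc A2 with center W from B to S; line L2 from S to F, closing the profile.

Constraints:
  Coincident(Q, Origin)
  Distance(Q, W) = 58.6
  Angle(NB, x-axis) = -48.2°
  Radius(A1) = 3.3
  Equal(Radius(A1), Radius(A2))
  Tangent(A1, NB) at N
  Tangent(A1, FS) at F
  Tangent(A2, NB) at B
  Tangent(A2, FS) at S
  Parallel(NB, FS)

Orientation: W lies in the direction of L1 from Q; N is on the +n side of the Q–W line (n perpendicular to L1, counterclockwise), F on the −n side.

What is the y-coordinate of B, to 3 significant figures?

-41.5

Tangency of A1 to both parallel lines with radius 3.3 puts N and F at Q ± 3.3·n: N = (2.46, 2.20), F = (-2.46, -2.20). Equal radii place B and S the same way about W: B = W + 3.3·n = (41.5, -41.5), S = W − 3.3·n = (36.6, -45.9). So B.y = -41.5.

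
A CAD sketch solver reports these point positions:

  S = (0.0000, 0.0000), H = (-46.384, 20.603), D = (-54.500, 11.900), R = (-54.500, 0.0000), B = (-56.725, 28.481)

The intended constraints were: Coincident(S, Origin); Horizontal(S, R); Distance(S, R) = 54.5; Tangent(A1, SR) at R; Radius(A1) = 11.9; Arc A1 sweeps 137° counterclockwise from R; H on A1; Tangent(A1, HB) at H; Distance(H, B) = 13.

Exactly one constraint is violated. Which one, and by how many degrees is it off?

Tangent(A1, HB) at H — off by 5.70°.

S = (0.00, 0.00) ✓; S.y = 0.00, R.y = 0.00 ✓; |SR| = 54.50 ✓; ∠(DR, RS) = 90.00° ✓; |DR| = 11.90 ✓; bearing(D→H) − bearing(D→R) = 137.0° ✓; |DH| = 11.90 ✓; ∠(DH, HB) = 84.30° ✗; |HB| = 13.00 ✓.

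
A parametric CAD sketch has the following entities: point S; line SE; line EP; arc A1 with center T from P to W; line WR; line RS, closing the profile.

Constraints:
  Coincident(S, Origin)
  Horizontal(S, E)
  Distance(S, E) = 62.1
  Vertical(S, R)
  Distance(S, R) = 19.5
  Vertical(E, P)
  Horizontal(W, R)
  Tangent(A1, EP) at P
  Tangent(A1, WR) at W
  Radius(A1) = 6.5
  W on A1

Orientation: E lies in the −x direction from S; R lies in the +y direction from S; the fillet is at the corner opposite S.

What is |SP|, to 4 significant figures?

63.45

S is at the origin; S and E share the same y with |SE| = 62.1 and E on the −x side, so E = (-62.10, 0.000). SR is vertical with |SR| = 19.5 and R on the +y side, so R = (0.000, 19.50). The virtual corner opposite S is at (-62.10, 19.50). The tangent condition forces TP to be normal to EP and the tangent condition forces TW to be normal to WR, with radius 6.5, so the center T sits 6.5 in from both sides at T = (-55.60, 13.00). That places the tangent points at P = (-62.10, 13.00) on EP and W = (-55.60, 19.50) on WR. Then |SP| = |P − S| = 63.45.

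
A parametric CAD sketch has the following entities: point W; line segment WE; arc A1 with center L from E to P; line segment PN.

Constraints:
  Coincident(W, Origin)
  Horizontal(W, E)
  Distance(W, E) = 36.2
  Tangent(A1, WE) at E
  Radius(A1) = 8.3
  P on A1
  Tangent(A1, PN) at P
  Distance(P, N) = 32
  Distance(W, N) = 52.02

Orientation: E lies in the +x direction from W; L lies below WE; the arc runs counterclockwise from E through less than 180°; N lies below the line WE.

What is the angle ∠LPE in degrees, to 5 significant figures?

41.454°

Checks: |LP| = 8.300 ✓; ∠(LP, PN) = 90.00° ✓; |PN| = 32.00 ✓; |WN| = 52.02 ✓.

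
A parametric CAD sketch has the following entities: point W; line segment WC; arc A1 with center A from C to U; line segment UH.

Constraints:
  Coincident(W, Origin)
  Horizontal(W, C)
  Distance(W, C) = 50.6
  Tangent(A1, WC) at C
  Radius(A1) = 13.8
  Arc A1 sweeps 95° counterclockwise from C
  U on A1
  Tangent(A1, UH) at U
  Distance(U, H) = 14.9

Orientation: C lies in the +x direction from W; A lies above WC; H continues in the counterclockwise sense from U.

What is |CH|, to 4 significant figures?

32.34

W is at the origin; WC is horizontal with |WC| = 50.6 and C on the +x side, so C = (50.60, 0.000). The tangent condition forces AC to be normal to WC, so A = C + (0, 13.8) = (50.60, 13.80). On A1, C sits at bearing -90° from A; a 95° counterclockwise sweep puts U at bearing 5°, so U = A + 13.8·(cos 5°, sin 5°) = (64.35, 15.00). Since A1 is tangent to UH there, AU ⟂ UH, so UH runs along (−sin 5°, cos 5°); with |UH| = 14.9, H = (63.05, 29.85). Then |CH| = |H − C| = 32.34.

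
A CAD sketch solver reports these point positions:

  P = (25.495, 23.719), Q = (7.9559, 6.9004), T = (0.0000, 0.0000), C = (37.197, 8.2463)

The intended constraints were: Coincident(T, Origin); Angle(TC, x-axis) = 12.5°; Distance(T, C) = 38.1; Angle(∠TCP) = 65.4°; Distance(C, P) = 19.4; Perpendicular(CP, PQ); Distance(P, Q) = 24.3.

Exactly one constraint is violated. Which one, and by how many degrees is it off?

Perpendicular(CP, PQ) — off by 6.70°.

T = (0.00, 0.00) ✓; TC at 12.50° ✓; |TC| = 38.10 ✓; ∠TCP = 65.40° ✓; |CP| = 19.40 ✓; ∠(CP, PQ) = 96.70° ✗; |PQ| = 24.30 ✓.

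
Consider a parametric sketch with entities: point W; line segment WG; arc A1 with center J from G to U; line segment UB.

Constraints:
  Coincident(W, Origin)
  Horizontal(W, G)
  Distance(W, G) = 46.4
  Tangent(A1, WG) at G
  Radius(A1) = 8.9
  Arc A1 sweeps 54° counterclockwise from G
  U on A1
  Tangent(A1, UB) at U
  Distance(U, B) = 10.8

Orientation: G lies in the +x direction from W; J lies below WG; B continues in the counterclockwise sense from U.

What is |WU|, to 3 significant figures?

39.4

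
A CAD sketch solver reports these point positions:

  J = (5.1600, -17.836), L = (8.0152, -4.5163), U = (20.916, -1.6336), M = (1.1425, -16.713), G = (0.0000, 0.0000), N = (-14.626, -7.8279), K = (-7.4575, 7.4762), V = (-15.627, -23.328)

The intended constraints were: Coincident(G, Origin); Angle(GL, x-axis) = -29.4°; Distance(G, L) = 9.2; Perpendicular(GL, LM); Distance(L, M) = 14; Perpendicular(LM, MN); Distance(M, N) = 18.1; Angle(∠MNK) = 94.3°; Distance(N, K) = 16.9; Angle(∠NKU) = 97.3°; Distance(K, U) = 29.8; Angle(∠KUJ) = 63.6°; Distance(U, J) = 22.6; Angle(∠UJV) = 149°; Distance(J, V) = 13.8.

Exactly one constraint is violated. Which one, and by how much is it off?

Distance(J, V) = 13.8 — off by 7.70.

G = (0.00, 0.00) ✓; GL at -29.40° ✓; |GL| = 9.200 ✓; ∠(GL, LM) = 90.00° ✓; |LM| = 14.00 ✓; ∠(LM, MN) = 90.00° ✓; |MN| = 18.10 ✓; ∠MNK = 94.30° ✓; |NK| = 16.90 ✓; ∠NKU = 97.30° ✓; |KU| = 29.80 ✓; ∠KUJ = 63.60° ✓; |UJ| = 22.60 ✓; ∠UJV = 149.0° ✓; |JV| = 21.50 ✗.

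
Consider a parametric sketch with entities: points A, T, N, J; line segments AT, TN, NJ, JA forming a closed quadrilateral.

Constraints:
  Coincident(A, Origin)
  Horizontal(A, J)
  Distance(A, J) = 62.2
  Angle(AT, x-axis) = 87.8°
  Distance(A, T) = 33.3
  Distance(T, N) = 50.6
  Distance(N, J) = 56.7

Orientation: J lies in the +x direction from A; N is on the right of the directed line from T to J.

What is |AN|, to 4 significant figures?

18.70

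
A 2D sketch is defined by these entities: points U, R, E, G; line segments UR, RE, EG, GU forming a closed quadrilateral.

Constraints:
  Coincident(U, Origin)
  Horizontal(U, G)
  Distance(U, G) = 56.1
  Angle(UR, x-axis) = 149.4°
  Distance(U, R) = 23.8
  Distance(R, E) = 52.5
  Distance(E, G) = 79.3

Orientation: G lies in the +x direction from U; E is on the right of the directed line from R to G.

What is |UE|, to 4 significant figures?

41.69

U is at the origin; U and G share the same y with |UG| = 56.1 and G in +x, so G = (56.1, 0). UR runs at 149.4° with |UR| = 23.8, so R = (-20.49, 12.12). E is determined by |RE| = 52.5 and |EG| = 79.3 together: it lies at the intersection of circle(R, 52.5) and circle(G, 79.3). With |RG| = 77.54, the foot of the radical line on RG is 15.99 from R and the perpendicular offset is √(52.5² − 15.99²) = 50.01. Taking the right-of-RG solution: E = (-12.50, -39.77).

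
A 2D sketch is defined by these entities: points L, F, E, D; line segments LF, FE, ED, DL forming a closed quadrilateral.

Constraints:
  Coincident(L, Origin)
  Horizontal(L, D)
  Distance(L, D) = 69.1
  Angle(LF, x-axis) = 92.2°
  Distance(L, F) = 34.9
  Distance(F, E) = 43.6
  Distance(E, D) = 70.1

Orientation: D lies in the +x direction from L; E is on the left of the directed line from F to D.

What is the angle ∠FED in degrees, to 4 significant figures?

84.02°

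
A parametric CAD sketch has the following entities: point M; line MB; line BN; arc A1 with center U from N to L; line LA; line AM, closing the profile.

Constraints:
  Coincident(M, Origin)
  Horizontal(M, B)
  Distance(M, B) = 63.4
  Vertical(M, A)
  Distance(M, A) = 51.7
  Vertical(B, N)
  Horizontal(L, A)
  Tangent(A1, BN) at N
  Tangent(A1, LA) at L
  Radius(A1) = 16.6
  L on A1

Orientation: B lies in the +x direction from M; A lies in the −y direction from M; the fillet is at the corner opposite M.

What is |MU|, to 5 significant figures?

58.500

M and A share the same x with |MA| = 51.7 and A on the −y side, so A = (0.0000, -51.700). The virtual corner opposite M is at (63.400, -51.700). Since A1 is tangent to BN there, UN ⟂ BN and the tangent condition forces UL to be normal to LA, with radius 16.6, so the center U sits 16.6 in from both sides at U = (46.800, -35.100). Then |MU| = |U − M| = 58.500.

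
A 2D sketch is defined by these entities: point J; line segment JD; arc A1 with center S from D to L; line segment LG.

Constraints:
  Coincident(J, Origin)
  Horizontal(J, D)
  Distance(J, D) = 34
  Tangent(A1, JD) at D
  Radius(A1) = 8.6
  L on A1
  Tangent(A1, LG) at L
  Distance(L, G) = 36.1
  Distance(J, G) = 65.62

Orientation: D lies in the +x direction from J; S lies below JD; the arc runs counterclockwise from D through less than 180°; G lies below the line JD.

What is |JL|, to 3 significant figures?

30.8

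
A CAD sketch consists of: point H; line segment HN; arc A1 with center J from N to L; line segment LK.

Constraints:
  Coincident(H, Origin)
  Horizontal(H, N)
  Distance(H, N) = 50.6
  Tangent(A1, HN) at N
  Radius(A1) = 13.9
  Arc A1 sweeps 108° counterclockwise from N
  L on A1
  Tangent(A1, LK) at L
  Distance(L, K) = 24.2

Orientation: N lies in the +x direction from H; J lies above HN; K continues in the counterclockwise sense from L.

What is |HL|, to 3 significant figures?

66.4

H is at the origin; H and N share the same y with |HN| = 50.6 and N on the +x side, so N = (50.6, 0.00). A1 meets HN tangentially, so JN is at right angles to HN, so J = N + (0, 13.9) = (50.6, 13.9). On A1, N sits at bearing -90° from J; a 108° counterclockwise sweep puts L at bearing 18°, so L = J + 13.9·(cos 18°, sin 18°) = (63.8, 18.2). Then |HL| = |L − H| = 66.4.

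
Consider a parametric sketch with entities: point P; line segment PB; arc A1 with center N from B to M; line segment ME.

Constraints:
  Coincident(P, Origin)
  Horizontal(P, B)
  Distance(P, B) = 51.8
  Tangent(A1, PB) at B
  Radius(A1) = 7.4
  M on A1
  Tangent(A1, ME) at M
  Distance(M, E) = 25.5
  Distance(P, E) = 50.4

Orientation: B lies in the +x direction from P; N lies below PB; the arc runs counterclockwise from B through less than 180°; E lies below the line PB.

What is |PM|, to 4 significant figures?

44.94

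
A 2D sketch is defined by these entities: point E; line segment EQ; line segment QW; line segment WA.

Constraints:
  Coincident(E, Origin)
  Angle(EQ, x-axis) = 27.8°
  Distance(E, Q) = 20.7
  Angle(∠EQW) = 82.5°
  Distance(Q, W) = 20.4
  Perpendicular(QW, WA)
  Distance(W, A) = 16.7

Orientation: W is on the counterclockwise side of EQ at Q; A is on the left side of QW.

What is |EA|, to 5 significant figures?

18.106

E is at the origin; EQ runs at 27.8° with length 20.7, so Q = 20.7·(cos 27.8°, sin 27.8°) = (18.311, 9.6542). ∠EQW = 82.5°, so QW runs at 27.8° + (180° − 82.5°) = 125.30° from the x-axis; with |QW| = 20.4, W = Q + 20.4·(cos 125.30°, sin 125.30°) = (6.5225, 26.303). QW is perpendicular to WA; with |WA| = 16.7 on the left of QW, A = W + 16.7·(-0.81614, -0.57786) = (-7.1070, 16.653). Then |EA| = |A − E| = 18.106.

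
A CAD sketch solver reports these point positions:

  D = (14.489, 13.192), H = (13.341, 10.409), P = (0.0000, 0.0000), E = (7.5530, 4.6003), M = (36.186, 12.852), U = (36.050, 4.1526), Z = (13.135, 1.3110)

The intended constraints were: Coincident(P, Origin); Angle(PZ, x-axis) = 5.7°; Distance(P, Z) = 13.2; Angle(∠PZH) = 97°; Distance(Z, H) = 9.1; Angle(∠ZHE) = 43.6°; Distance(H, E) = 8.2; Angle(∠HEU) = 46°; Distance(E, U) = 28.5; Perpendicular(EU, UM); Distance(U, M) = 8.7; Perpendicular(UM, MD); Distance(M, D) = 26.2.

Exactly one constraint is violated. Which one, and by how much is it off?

Distance(M, D) = 26.2 — off by 4.50.

P = (0.00, 0.00) ✓; PZ at 5.700° ✓; |PZ| = 13.20 ✓; ∠PZH = 97.00° ✓; |ZH| = 9.100 ✓; ∠ZHE = 43.60° ✓; |HE| = 8.200 ✓; ∠HEU = 46.00° ✓; |EU| = 28.50 ✓; ∠(EU, UM) = 90.00° ✓; |UM| = 8.700 ✓; ∠(UM, MD) = 90.00° ✓; |MD| = 21.70 ✗.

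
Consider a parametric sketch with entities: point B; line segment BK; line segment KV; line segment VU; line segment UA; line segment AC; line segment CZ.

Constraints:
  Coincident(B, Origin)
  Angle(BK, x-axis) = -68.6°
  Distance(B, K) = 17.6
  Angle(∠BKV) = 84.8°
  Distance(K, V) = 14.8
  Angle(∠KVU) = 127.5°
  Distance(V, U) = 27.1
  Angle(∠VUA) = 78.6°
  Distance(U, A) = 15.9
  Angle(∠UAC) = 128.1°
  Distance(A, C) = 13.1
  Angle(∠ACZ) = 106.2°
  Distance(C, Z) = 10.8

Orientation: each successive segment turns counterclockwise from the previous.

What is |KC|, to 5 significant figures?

23.385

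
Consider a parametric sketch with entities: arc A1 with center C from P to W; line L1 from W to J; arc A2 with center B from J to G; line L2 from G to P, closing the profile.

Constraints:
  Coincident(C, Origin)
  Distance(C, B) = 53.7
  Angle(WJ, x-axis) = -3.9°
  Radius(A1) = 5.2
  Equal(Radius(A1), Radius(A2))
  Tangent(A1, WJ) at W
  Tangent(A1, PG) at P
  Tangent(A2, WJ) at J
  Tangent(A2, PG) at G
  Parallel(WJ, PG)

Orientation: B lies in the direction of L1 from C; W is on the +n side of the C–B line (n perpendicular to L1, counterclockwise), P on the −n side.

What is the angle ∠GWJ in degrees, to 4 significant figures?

10.96°

The slot axis is L1's direction at -3.9°, so u = (cos -3.9°, sin -3.9°) = (0.9977, -0.06802) and n = (−sin -3.9°, cos -3.9°) = (0.06802, 0.9977). C is at the origin and B lies 53.7 along u from C, so B = 53.7·u = (53.58, -3.652). Tangency of A1 to both parallel lines with radius 5.2 puts W and P at C ± 5.2·n: W = (0.3537, 5.188), P = (-0.3537, -5.188). Equal radii place J and G the same way about B: J = B + 5.2·n = (53.93, 1.536), G = B − 5.2·n = (53.22, -8.840). Then cos ∠GWJ = WG·WJ / (|WG||WJ|), giving 10.96°.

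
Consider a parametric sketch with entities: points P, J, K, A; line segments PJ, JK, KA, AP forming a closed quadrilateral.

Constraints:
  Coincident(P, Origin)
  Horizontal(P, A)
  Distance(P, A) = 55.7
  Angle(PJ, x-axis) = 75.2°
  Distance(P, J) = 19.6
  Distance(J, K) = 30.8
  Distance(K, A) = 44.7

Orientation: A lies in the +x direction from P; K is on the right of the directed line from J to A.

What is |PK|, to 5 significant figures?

16.522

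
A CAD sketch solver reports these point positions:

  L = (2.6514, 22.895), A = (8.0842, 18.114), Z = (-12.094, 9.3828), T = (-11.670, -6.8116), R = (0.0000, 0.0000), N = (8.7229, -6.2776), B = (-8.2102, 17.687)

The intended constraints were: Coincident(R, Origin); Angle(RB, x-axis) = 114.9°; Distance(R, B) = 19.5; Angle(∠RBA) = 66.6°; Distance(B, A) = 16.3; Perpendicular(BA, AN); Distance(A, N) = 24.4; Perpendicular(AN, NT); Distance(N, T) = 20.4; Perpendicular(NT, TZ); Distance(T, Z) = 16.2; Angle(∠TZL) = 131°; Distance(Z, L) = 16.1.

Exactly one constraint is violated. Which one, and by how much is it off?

Distance(Z, L) = 16.1 — off by 3.90.

R = (0.00, 0.00) ✓; RB at 114.9° ✓; |RB| = 19.50 ✓; ∠RBA = 66.60° ✓; |BA| = 16.30 ✓; ∠(BA, AN) = 90.00° ✓; |AN| = 24.40 ✓; ∠(AN, NT) = 90.00° ✓; |NT| = 20.40 ✓; ∠(NT, TZ) = 90.00° ✓; |TZ| = 16.20 ✓; ∠TZL = 131.0° ✓; |ZL| = 20.00 ✗.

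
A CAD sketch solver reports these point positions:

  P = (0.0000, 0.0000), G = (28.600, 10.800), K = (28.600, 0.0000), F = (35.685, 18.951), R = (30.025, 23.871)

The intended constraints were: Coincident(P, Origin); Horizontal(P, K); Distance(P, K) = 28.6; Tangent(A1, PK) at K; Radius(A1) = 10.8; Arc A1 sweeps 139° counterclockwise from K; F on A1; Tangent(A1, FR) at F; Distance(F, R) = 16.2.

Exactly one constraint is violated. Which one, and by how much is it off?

Distance(F, R) = 16.2 — off by 8.70.

P = (0.00, 0.00) ✓; P.y = 0.00, K.y = 0.00 ✓; |PK| = 28.60 ✓; ∠(GK, KP) = 90.00° ✓; |GK| = 10.80 ✓; bearing(G→F) − bearing(G→K) = 139.0° ✓; |GF| = 10.80 ✓; ∠(GF, FR) = 90.00° ✓; |FR| = 7.499 ✗.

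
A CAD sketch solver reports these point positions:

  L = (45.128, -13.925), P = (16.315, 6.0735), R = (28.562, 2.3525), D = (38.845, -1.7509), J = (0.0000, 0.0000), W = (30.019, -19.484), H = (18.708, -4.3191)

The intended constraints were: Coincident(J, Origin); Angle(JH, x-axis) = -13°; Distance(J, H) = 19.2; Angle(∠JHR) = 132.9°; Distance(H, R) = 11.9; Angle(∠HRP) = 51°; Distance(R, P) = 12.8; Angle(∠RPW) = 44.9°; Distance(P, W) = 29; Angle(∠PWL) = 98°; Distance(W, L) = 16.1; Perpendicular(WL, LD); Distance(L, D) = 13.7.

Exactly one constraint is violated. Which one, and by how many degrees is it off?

Perpendicular(WL, LD) — off by 7.10°.

J = (0.00, 0.00) ✓; JH at -13.00° ✓; |JH| = 19.20 ✓; ∠JHR = 132.9° ✓; |HR| = 11.90 ✓; ∠HRP = 51.00° ✓; |RP| = 12.80 ✓; ∠RPW = 44.90° ✓; |PW| = 29.00 ✓; ∠PWL = 98.00° ✓; |WL| = 16.10 ✓; ∠(WL, LD) = 97.10° ✗; |LD| = 13.70 ✓.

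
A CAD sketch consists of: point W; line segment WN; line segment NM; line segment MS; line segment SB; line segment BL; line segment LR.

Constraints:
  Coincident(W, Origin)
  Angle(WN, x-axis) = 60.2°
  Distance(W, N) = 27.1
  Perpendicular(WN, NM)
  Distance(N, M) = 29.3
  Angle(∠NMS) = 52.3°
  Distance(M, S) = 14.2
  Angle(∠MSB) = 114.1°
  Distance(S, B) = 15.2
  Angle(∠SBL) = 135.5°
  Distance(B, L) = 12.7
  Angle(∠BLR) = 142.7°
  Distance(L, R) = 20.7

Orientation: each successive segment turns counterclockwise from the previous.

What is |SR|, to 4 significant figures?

40.05

∠SBL = 135.5° gives BL at 28.30° from the x-axis; with |BL| = 12.7, L = (15.77, 25.79). ∠BLR = 142.7° gives LR at 65.60° from the x-axis; with |LR| = 20.7, R = (24.32, 44.64). Then |SR| = |R − S| = 40.05.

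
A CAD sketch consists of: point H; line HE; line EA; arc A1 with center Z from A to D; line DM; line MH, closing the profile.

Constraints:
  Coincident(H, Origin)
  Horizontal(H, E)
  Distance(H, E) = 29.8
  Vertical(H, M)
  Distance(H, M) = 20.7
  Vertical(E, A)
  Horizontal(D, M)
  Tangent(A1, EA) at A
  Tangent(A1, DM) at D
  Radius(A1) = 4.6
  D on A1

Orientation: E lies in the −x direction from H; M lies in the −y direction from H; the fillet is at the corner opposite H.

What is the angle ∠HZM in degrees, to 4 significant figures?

42.92°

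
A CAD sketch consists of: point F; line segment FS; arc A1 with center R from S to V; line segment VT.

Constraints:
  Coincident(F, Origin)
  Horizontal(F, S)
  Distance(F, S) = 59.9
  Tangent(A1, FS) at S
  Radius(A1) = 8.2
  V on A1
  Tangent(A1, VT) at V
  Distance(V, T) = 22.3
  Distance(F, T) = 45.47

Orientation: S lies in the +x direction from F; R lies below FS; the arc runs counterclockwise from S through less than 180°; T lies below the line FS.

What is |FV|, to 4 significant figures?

53.38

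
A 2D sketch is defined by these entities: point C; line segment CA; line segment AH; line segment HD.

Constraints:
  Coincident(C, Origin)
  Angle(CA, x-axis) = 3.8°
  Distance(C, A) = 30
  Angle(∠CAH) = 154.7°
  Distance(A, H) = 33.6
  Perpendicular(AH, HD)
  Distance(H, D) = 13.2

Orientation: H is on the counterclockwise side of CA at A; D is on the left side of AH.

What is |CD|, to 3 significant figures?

60.7

∠CAH = 154.7°, so AH runs at 3.8° + (180° − 154.7°) = 29.1° from the x-axis; with |AH| = 33.6, H = A + 33.6·(cos 29.1°, sin 29.1°) = (59.3, 18.3). AH is perpendicular to HD; with |HD| = 13.2 on the left of AH, D = H + 13.2·(-0.486, 0.874) = (52.9, 29.9). Then |CD| = |D − C| = 60.7.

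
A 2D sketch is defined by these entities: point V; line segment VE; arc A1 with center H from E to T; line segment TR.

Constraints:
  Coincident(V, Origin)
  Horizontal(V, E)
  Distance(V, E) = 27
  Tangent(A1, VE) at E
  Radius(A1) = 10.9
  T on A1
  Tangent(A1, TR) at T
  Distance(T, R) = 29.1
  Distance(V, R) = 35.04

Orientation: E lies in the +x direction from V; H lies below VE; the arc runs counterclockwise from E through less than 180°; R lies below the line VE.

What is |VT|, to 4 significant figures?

18.22

Checks: ∠(HE, EV) = 90.00° ✓; |HE| = 10.90 ✓; |HT| = 10.90 ✓; ∠(HT, TR) = 90.00° ✓; |TR| = 29.10 ✓; |VR| = 35.04 ✓.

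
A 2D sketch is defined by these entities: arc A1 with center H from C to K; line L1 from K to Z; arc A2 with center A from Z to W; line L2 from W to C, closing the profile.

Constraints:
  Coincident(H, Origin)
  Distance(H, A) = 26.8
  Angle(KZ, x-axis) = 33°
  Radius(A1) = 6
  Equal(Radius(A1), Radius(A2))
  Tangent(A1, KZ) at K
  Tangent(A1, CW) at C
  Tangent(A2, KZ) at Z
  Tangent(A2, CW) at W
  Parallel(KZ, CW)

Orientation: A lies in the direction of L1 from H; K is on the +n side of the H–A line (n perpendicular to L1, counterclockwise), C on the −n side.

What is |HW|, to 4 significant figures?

27.46

The slot axis is L1's direction at 33.0°, so u = (cos 33.0°, sin 33.0°) = (0.8387, 0.5446) and n = (−sin 33.0°, cos 33.0°) = (-0.5446, 0.8387). H is at the origin and A lies 26.8 along u from H, so A = 26.8·u = (22.48, 14.60). Tangency of A1 to both parallel lines with radius 6.0 puts K and C at H ± 6.0·n: K = (-3.268, 5.032), C = (3.268, -5.032). Equal radii place Z and W the same way about A: Z = A + 6.0·n = (19.21, 19.63), W = A − 6.0·n = (25.74, 9.564). Then |HW| = |W − H| = 27.46.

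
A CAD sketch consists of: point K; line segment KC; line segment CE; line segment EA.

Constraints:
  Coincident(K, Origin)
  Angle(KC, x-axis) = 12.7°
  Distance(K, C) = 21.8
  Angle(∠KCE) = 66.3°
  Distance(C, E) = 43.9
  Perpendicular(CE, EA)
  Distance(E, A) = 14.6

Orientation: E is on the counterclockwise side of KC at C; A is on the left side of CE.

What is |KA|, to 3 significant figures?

35.5

K is at the origin; KC runs at 12.7° with length 21.8, so C = 21.8·(cos 12.7°, sin 12.7°) = (21.3, 4.79). ∠KCE = 66.3°, so CE runs at 12.7° + (180° − 66.3°) = 126° from the x-axis; with |CE| = 43.9, E = C + 43.9·(cos 126°, sin 126°) = (-4.78, 40.1). CE ⟂ EA; with |EA| = 14.6 on the left of CE, A = E + 14.6·(-0.805, -0.593) = (-16.5, 31.5). Then |KA| = |A − K| = 35.5.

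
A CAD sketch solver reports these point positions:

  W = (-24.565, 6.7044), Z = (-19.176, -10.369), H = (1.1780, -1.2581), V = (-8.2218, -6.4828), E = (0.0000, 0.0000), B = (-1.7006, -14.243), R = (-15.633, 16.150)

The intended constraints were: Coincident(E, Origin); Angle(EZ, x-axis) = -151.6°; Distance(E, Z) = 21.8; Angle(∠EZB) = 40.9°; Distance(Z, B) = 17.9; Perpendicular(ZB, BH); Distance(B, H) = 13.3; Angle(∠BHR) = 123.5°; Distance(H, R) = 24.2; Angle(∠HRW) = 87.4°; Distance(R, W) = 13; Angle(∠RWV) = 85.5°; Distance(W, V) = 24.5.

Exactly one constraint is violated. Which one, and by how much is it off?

Distance(W, V) = 24.5 — off by 3.50.

E = (0.00, 0.00) ✓; EZ at -151.6° ✓; |EZ| = 21.80 ✓; ∠EZB = 40.90° ✓; |ZB| = 17.90 ✓; ∠(ZB, BH) = 90.00° ✓; |BH| = 13.30 ✓; ∠BHR = 123.5° ✓; |HR| = 24.20 ✓; ∠HRW = 87.40° ✓; |RW| = 13.00 ✓; ∠RWV = 85.50° ✓; |WV| = 21.00 ✗.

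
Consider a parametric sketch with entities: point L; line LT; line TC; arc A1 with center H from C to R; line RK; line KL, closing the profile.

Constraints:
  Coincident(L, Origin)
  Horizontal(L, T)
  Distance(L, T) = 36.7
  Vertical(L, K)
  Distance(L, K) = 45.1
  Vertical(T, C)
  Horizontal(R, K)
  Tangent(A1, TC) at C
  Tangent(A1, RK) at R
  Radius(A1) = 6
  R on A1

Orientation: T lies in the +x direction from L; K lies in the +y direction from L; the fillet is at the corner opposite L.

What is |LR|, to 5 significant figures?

54.557

L is at the origin; L and T share the same y with |LT| = 36.7 and T on the +x side, so T = (36.700, 0.0000). L and K share the same x with |LK| = 45.1 and K on the +y side, so K = (0.0000, 45.100). The virtual corner opposite L is at (36.700, 45.100). Tangency of A1 to TC means the radius HC is perpendicular to TC and since A1 is tangent to RK there, HR ⟂ RK, with radius 6.0, so the center H sits 6.0 in from both sides at H = (30.700, 39.100). That places the tangent points at C = (36.700, 39.100) on TC and R = (30.700, 45.100) on RK. Then |LR| = |R − L| = 54.557.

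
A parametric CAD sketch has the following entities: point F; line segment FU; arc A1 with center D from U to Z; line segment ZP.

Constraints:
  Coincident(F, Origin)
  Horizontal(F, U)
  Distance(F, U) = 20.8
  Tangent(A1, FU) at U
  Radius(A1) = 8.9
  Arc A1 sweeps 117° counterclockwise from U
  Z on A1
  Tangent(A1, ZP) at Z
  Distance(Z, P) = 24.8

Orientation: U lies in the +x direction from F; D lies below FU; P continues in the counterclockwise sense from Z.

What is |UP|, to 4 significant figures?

35.20

F is at the origin; F and U share the same y with |FU| = 20.8 and U on the +x side, so U = (20.80, 0.000). Since A1 is tangent to FU there, DU ⟂ FU, so D = U + (0, -8.9) = (20.80, -8.900). On A1, U sits at bearing 90° from D; a 117° counterclockwise sweep puts Z at bearing 207°, so Z = D + 8.9·(cos 207°, sin 207°) = (12.87, -12.94). A1 meets ZP tangentially, so DZ is at right angles to ZP, so ZP runs along (−sin 207°, cos 207°); with |ZP| = 24.8, P = (24.13, -35.04). Then |UP| = |P − U| = 35.20.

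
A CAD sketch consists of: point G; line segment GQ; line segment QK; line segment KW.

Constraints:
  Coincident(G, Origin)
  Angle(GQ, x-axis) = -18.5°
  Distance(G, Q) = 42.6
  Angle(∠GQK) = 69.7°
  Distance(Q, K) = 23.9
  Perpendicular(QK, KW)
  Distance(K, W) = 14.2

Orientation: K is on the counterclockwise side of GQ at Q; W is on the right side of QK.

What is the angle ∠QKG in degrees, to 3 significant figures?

77.1°

G is at the origin; GQ runs at -18.5° with length 42.6, so Q = 42.6·(cos -18.5°, sin -18.5°) = (40.4, -13.5). ∠GQK = 69.7°, so QK runs at -18.5° + (180° − 69.7°) = 91.8° from the x-axis; with |QK| = 23.9, K = Q + 23.9·(cos 91.8°, sin 91.8°) = (39.6, 10.4). Then cos ∠QKG = KQ·KG / (|KQ||KG|), giving 77.1°.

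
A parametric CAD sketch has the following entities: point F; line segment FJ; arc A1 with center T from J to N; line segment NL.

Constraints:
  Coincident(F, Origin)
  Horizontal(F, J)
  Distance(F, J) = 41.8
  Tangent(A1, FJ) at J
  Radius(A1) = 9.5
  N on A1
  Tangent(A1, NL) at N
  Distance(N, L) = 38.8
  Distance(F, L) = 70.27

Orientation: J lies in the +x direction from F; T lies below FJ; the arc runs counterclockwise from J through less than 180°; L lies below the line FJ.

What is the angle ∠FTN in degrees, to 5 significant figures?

39.822°

Checks: |TN| = 9.500 ✓; ∠(TN, NL) = 90.00° ✓; |NL| = 38.80 ✓; |FL| = 70.27 ✓.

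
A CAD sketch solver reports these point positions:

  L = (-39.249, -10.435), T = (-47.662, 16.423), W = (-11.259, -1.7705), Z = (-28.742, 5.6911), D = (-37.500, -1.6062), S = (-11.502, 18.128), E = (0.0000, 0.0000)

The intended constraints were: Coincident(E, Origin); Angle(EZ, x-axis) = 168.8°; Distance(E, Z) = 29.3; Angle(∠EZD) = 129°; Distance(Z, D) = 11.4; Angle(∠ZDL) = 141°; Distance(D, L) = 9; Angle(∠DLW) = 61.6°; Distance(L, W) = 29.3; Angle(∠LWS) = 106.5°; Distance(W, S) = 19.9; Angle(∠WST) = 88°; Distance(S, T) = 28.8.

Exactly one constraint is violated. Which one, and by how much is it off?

Distance(S, T) = 28.8 — off by 7.40.

E = (0.00, 0.00) ✓; EZ at 168.8° ✓; |EZ| = 29.30 ✓; ∠EZD = 129.0° ✓; |ZD| = 11.40 ✓; ∠ZDL = 141.0° ✓; |DL| = 9.000 ✓; ∠DLW = 61.59° ✓; |LW| = 29.30 ✓; ∠LWS = 106.5° ✓; |WS| = 19.90 ✓; ∠WST = 88.00° ✓; |ST| = 36.20 ✗.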